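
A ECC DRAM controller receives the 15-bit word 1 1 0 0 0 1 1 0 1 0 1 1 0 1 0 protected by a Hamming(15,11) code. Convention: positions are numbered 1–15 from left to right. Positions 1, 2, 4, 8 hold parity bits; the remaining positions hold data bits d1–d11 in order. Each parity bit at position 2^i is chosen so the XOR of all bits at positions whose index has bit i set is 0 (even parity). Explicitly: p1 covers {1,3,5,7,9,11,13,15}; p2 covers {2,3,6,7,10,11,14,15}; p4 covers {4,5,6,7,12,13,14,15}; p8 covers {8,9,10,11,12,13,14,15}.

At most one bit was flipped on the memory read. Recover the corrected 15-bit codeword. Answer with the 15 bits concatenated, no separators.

100001101011010

s1 (pos 1,3,5,7,9,11,13,15): 1⊕0⊕0⊕1⊕1⊕1⊕0⊕0 = 0
s2 (pos 2,3,6,7,10,11,14,15): 1⊕0⊕1⊕1⊕0⊕1⊕1⊕0 = 1
s4 (pos 4,5,6,7,12,13,14,15): 0⊕0⊕1⊕1⊕1⊕0⊕1⊕0 = 0
s8 (pos 8,9,10,11,12,13,14,15): 0⊕1⊕0⊕1⊕1⊕0⊕1⊕0 = 0
Syndrome s8…s1 = 0010 → error at position 2.
Flip position 2: 110001101011010 → 100001101011010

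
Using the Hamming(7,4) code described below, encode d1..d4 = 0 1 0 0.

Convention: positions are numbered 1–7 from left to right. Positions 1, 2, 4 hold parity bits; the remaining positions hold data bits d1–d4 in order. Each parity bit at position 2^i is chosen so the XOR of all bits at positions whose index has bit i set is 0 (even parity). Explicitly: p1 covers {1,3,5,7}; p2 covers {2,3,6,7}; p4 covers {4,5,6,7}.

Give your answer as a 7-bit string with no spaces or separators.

Place data at non-parity positions: p1 p2 0 p4 1 0 0
p1 (pos 1,3,5,7): XOR of data positions = 0⊕1⊕0 = 1
p2 (pos 2,3,6,7): XOR of data positions = 0⊕0⊕0 = 0
p4 (pos 4,5,6,7): XOR of data positions = 1⊕0⊕0 = 1
Codeword: 1001100

1001100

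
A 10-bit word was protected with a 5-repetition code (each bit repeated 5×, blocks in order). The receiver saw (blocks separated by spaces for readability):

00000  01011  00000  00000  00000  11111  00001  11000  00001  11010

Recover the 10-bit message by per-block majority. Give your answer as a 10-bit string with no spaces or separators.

0100010001

Block 1 (00000): 0 ones → 0
Block 2 (01011): 3 ones → 1
Block 3 (00000): 0 ones → 0
Block 4 (00000): 0 ones → 0
Block 5 (00000): 0 ones → 0
Block 6 (11111): 5 ones → 1
Block 7 (00001): 1 one → 0
Block 8 (11000): 2 ones → 0
Block 9 (00001): 1 one → 0
Block 10 (11010): 3 ones → 1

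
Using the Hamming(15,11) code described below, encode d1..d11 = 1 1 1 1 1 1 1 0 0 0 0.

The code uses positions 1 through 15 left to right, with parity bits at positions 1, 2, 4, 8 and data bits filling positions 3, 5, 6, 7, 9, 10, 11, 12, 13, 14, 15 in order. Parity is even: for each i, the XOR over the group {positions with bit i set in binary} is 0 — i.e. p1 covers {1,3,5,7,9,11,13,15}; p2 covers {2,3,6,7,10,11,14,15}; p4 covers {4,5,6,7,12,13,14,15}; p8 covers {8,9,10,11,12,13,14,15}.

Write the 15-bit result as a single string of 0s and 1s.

Place data at non-parity positions: p1 p2 1 p4 1 1 1 p8 1 1 1 0 0 0 0
p1 (pos 1,3,5,7,9,11,13,15): XOR of data positions = 1⊕1⊕1⊕1⊕1⊕0⊕0 = 1
p2 (pos 2,3,6,7,10,11,14,15): XOR of data positions = 1⊕1⊕1⊕1⊕1⊕0⊕0 = 1
p4 (pos 4,5,6,7,12,13,14,15): XOR of data positions = 1⊕1⊕1⊕0⊕0⊕0⊕0 = 1
p8 (pos 8,9,10,11,12,13,14,15): XOR of data positions = 1⊕1⊕1⊕0⊕0⊕0⊕0 = 1
Codeword: 111111111110000

111111111110000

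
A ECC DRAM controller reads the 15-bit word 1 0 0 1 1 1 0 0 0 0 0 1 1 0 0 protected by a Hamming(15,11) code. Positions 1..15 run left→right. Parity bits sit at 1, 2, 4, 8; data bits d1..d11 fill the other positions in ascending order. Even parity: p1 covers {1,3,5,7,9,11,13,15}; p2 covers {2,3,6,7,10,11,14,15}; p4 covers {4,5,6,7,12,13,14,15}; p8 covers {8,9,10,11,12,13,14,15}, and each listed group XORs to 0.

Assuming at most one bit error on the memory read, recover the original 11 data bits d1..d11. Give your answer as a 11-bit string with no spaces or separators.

01110001100

s1 (pos 1,3,5,7,9,11,13,15): 1⊕0⊕1⊕0⊕0⊕0⊕1⊕0 = 1
s2 (pos 2,3,6,7,10,11,14,15): 0⊕0⊕1⊕0⊕0⊕0⊕0⊕0 = 1
s4 (pos 4,5,6,7,12,13,14,15): 1⊕1⊕1⊕0⊕1⊕1⊕0⊕0 = 1
s8 (pos 8,9,10,11,12,13,14,15): 0⊕0⊕0⊕0⊕1⊕1⊕0⊕0 = 0
Syndrome s8…s1 = 0111 → error at position 7.
Flip position 7: 100111000001100 → 100111100001100
Read data bits from positions 3,5,6,7,9,10,11,12,13,14,15: 01110001100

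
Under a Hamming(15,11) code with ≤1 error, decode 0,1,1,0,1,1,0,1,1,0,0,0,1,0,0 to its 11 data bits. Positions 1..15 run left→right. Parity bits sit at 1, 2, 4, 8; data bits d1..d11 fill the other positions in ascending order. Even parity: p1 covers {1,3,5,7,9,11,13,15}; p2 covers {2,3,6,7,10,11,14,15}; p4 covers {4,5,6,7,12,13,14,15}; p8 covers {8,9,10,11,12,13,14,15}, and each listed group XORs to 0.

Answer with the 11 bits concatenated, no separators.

s1 (pos 1,3,5,7,9,11,13,15): 0⊕1⊕1⊕0⊕1⊕0⊕1⊕0 = 0
s2 (pos 2,3,6,7,10,11,14,15): 1⊕1⊕1⊕0⊕0⊕0⊕0⊕0 = 1
s4 (pos 4,5,6,7,12,13,14,15): 0⊕1⊕1⊕0⊕0⊕1⊕0⊕0 = 1
s8 (pos 8,9,10,11,12,13,14,15): 1⊕1⊕0⊕0⊕0⊕1⊕0⊕0 = 1
Syndrome s8…s1 = 1110 → error at position 14.
Flip position 14: 011011011000100 → 011011011000110
Read data bits from positions 3,5,6,7,9,10,11,12,13,14,15: 11101000110

11101000110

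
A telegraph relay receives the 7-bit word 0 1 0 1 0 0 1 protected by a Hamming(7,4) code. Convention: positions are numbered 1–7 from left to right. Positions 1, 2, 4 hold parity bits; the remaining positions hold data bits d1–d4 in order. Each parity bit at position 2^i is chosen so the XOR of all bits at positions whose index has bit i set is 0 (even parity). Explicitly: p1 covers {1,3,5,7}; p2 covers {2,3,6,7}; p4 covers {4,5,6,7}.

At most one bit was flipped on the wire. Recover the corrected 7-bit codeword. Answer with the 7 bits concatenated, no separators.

s1 (pos 1,3,5,7): 0⊕0⊕0⊕1 = 1
s2 (pos 2,3,6,7): 1⊕0⊕0⊕1 = 0
s4 (pos 4,5,6,7): 1⊕0⊕0⊕1 = 0
Syndrome s4…s1 = 001 → error at position 1.
Flip position 1: 0101001 → 1101001

1101001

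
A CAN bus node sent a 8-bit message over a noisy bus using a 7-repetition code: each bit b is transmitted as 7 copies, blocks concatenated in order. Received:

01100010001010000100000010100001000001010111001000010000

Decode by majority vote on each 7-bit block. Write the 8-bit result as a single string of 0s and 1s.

00000000

Block 1 (0110001): 3 ones → 0
Block 2 (0001010): 2 ones → 0
Block 3 (0001000): 1 one → 0
Block 4 (0001010): 2 ones → 0
Block 5 (0001000): 1 one → 0
Block 6 (0010101): 3 ones → 0
Block 7 (1100100): 3 ones → 0
Block 8 (0010000): 1 one → 0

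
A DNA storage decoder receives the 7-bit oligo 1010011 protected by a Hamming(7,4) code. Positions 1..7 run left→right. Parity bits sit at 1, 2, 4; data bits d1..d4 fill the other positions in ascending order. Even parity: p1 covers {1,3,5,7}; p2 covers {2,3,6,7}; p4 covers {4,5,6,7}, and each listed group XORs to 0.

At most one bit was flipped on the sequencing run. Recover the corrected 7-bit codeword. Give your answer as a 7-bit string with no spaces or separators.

1000011

s1 (pos 1,3,5,7): 1⊕1⊕0⊕1 = 1
s2 (pos 2,3,6,7): 0⊕1⊕1⊕1 = 1
s4 (pos 4,5,6,7): 0⊕0⊕1⊕1 = 0
Syndrome s4…s1 = 011 → error at position 3.
Flip position 3: 1010011 → 1000011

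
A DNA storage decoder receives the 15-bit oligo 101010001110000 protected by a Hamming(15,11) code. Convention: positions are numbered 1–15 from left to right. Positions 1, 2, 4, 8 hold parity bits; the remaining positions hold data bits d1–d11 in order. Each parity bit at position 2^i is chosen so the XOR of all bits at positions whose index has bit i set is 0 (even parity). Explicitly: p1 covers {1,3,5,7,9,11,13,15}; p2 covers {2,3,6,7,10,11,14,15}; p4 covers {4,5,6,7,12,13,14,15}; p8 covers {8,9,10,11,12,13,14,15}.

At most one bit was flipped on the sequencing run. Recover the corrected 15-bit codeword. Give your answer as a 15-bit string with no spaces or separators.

101010001110001

s1 (pos 1,3,5,7,9,11,13,15): 1⊕1⊕1⊕0⊕1⊕1⊕0⊕0 = 1
s2 (pos 2,3,6,7,10,11,14,15): 0⊕1⊕0⊕0⊕1⊕1⊕0⊕0 = 1
s4 (pos 4,5,6,7,12,13,14,15): 0⊕1⊕0⊕0⊕0⊕0⊕0⊕0 = 1
s8 (pos 8,9,10,11,12,13,14,15): 0⊕1⊕1⊕1⊕0⊕0⊕0⊕0 = 1
Syndrome s8…s1 = 1111 → error at position 15.
Flip position 15: 101010001110000 → 101010001110001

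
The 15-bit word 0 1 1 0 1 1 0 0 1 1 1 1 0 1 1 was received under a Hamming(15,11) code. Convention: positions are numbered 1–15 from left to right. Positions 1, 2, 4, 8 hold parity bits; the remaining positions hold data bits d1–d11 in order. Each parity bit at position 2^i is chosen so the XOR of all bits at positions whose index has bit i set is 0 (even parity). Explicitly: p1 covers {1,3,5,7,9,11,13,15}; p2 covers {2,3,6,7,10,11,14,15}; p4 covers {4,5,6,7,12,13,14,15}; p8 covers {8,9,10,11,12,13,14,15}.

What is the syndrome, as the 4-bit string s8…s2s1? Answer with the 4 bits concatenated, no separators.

0111

s1 (pos 1,3,5,7,9,11,13,15): 0⊕1⊕1⊕0⊕1⊕1⊕0⊕1 = 1
s2 (pos 2,3,6,7,10,11,14,15): 1⊕1⊕1⊕0⊕1⊕1⊕1⊕1 = 1
s4 (pos 4,5,6,7,12,13,14,15): 0⊕1⊕1⊕0⊕1⊕0⊕1⊕1 = 1
s8 (pos 8,9,10,11,12,13,14,15): 0⊕1⊕1⊕1⊕1⊕0⊕1⊕1 = 0
Syndrome s8…s1 = 0111 → error at position 7.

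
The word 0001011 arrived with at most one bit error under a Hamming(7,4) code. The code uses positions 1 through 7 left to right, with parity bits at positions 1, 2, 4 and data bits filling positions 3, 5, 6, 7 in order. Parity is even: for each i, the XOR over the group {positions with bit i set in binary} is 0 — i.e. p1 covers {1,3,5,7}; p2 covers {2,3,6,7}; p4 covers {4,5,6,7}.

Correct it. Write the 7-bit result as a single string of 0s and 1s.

0001111

s1 (pos 1,3,5,7): 0⊕0⊕0⊕1 = 1
s2 (pos 2,3,6,7): 0⊕0⊕1⊕1 = 0
s4 (pos 4,5,6,7): 1⊕0⊕1⊕1 = 1
Syndrome s4…s1 = 101 → error at position 5.
Flip position 5: 0001011 → 0001111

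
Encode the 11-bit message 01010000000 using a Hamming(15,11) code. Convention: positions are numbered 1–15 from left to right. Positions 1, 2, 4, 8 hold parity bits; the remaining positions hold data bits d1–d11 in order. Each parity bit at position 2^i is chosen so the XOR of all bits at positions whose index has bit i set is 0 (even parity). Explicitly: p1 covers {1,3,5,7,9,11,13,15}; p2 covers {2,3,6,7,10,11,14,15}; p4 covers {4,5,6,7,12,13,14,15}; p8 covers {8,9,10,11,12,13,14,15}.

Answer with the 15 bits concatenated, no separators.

010010100000000

Place data at non-parity positions: p1 p2 0 p4 1 0 1 p8 0 0 0 0 0 0 0
p1 (pos 1,3,5,7,9,11,13,15): XOR of data positions = 0⊕1⊕1⊕0⊕0⊕0⊕0 = 0
p2 (pos 2,3,6,7,10,11,14,15): XOR of data positions = 0⊕0⊕1⊕0⊕0⊕0⊕0 = 1
p4 (pos 4,5,6,7,12,13,14,15): XOR of data positions = 1⊕0⊕1⊕0⊕0⊕0⊕0 = 0
p8 (pos 8,9,10,11,12,13,14,15): XOR of data positions = 0⊕0⊕0⊕0⊕0⊕0⊕0 = 0
Codeword: 010010100000000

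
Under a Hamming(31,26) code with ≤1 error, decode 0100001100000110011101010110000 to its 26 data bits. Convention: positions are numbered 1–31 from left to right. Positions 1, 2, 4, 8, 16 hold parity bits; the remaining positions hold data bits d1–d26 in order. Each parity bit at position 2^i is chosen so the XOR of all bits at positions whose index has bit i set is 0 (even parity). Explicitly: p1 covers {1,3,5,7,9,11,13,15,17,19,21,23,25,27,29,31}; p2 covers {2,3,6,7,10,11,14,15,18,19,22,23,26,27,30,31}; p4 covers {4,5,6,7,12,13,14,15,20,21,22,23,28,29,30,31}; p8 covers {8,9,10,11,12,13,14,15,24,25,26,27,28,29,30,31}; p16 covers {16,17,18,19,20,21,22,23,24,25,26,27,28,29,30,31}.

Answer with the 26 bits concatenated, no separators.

s1 (pos 1,3,5,7,9,11,13,15,17,19,21,23,25,27,29,31): 0⊕0⊕0⊕1⊕0⊕0⊕0⊕1⊕0⊕1⊕0⊕0⊕0⊕1⊕0⊕0 = 0
s2 (pos 2,3,6,7,10,11,14,15,18,19,22,23,26,27,30,31): 1⊕0⊕0⊕1⊕0⊕0⊕1⊕1⊕1⊕1⊕1⊕0⊕1⊕1⊕0⊕0 = 1
s4 (pos 4,5,6,7,12,13,14,15,20,21,22,23,28,29,30,31): 0⊕0⊕0⊕1⊕0⊕0⊕1⊕1⊕1⊕0⊕1⊕0⊕0⊕0⊕0⊕0 = 1
s8 (pos 8,9,10,11,12,13,14,15,24,25,26,27,28,29,30,31): 1⊕0⊕0⊕0⊕0⊕0⊕1⊕1⊕1⊕0⊕1⊕1⊕0⊕0⊕0⊕0 = 0
s16 (pos 16,17,18,19,20,21,22,23,24,25,26,27,28,29,30,31): 0⊕0⊕1⊕1⊕1⊕0⊕1⊕0⊕1⊕0⊕1⊕1⊕0⊕0⊕0⊕0 = 1
Syndrome s16…s1 = 10110 → error at position 22.
Flip position 22: 0100001100000110011101010110000 → 0100001100000110011100010110000
Read data bits from positions 3,5,6,7,9,10,11,12,13,14,15,17,18,19,20,21,22,23,24,25,26,27,28,29,30,31: 00010000011011100010110000

00010000011011100010110000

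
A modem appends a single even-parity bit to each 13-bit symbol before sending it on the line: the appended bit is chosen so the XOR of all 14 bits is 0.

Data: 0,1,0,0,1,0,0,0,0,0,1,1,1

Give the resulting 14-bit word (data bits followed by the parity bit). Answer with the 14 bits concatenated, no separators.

XOR of the 13 data bits: 0⊕1⊕0⊕0⊕1⊕0⊕0⊕0⊕0⊕0⊕1⊕1⊕1 = 1
Parity bit = 1 (so all 14 bits XOR to 0).

01001000001111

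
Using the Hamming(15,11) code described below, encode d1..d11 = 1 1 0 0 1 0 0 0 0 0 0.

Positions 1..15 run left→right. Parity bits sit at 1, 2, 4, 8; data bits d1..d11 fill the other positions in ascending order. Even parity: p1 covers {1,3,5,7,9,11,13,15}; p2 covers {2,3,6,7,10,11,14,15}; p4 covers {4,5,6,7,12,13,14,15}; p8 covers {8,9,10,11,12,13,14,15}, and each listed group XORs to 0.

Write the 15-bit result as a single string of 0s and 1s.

Place data at non-parity positions: p1 p2 1 p4 1 0 0 p8 1 0 0 0 0 0 0
p1 (pos 1,3,5,7,9,11,13,15): XOR of data positions = 1⊕1⊕0⊕1⊕0⊕0⊕0 = 1
p2 (pos 2,3,6,7,10,11,14,15): XOR of data positions = 1⊕0⊕0⊕0⊕0⊕0⊕0 = 1
p4 (pos 4,5,6,7,12,13,14,15): XOR of data positions = 1⊕0⊕0⊕0⊕0⊕0⊕0 = 1
p8 (pos 8,9,10,11,12,13,14,15): XOR of data positions = 1⊕0⊕0⊕0⊕0⊕0⊕0 = 1
Codeword: 111110011000000

111110011000000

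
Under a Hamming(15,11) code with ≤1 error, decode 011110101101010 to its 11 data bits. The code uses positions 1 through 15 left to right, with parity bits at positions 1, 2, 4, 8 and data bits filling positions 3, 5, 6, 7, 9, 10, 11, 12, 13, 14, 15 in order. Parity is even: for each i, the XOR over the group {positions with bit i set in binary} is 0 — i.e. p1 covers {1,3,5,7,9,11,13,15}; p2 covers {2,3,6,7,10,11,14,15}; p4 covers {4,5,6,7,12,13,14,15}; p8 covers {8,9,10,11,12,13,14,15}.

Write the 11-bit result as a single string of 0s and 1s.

s1 (pos 1,3,5,7,9,11,13,15): 0⊕1⊕1⊕1⊕1⊕0⊕0⊕0 = 0
s2 (pos 2,3,6,7,10,11,14,15): 1⊕1⊕0⊕1⊕1⊕0⊕1⊕0 = 1
s4 (pos 4,5,6,7,12,13,14,15): 1⊕1⊕0⊕1⊕1⊕0⊕1⊕0 = 1
s8 (pos 8,9,10,11,12,13,14,15): 0⊕1⊕1⊕0⊕1⊕0⊕1⊕0 = 0
Syndrome s8…s1 = 0110 → error at position 6.
Flip position 6: 011110101101010 → 011111101101010
Read data bits from positions 3,5,6,7,9,10,11,12,13,14,15: 11111101010

11111101010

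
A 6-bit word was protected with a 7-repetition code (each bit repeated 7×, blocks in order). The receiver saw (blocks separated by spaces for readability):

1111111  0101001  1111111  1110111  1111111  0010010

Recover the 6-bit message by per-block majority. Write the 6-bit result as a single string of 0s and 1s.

101110

Block 1 (1111111): 7 ones → 1
Block 2 (0101001): 3 ones → 0
Block 3 (1111111): 7 ones → 1
Block 4 (1110111): 6 ones → 1
Block 5 (1111111): 7 ones → 1
Block 6 (0010010): 2 ones → 0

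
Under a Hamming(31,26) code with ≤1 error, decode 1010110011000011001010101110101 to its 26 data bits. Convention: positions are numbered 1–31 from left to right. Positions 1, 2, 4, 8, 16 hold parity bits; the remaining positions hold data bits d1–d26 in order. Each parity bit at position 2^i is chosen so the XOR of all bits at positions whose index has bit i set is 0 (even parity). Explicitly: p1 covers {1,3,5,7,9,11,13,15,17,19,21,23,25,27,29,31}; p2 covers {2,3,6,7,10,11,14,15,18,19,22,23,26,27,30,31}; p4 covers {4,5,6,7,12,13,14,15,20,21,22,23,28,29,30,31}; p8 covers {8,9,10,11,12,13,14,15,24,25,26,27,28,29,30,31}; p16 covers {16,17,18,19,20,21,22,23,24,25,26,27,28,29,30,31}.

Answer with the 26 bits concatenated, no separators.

11101100001001011101110101

s1 (pos 1,3,5,7,9,11,13,15,17,19,21,23,25,27,29,31): 1⊕1⊕1⊕0⊕1⊕0⊕0⊕1⊕0⊕1⊕1⊕1⊕1⊕1⊕1⊕1 = 0
s2 (pos 2,3,6,7,10,11,14,15,18,19,22,23,26,27,30,31): 0⊕1⊕1⊕0⊕1⊕0⊕0⊕1⊕0⊕1⊕0⊕1⊕1⊕1⊕0⊕1 = 1
s4 (pos 4,5,6,7,12,13,14,15,20,21,22,23,28,29,30,31): 0⊕1⊕1⊕0⊕0⊕0⊕0⊕1⊕0⊕1⊕0⊕1⊕0⊕1⊕0⊕1 = 1
s8 (pos 8,9,10,11,12,13,14,15,24,25,26,27,28,29,30,31): 0⊕1⊕1⊕0⊕0⊕0⊕0⊕1⊕0⊕1⊕1⊕1⊕0⊕1⊕0⊕1 = 0
s16 (pos 16,17,18,19,20,21,22,23,24,25,26,27,28,29,30,31): 1⊕0⊕0⊕1⊕0⊕1⊕0⊕1⊕0⊕1⊕1⊕1⊕0⊕1⊕0⊕1 = 1
Syndrome s16…s1 = 10110 → error at position 22.
Flip position 22: 1010110011000011001010101110101 → 1010110011000011001011101110101
Read data bits from positions 3,5,6,7,9,10,11,12,13,14,15,17,18,19,20,21,22,23,24,25,26,27,28,29,30,31: 11101100001001011101110101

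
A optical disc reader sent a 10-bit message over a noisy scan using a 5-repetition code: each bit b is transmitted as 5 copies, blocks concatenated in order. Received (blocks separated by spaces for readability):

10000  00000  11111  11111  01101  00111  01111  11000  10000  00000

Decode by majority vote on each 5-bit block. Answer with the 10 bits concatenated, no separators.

0011111000

Block 1 (10000): 1 one → 0
Block 2 (00000): 0 ones → 0
Block 3 (11111): 5 ones → 1
Block 4 (11111): 5 ones → 1
Block 5 (01101): 3 ones → 1
Block 6 (00111): 3 ones → 1
Block 7 (01111): 4 ones → 1
Block 8 (11000): 2 ones → 0
Block 9 (10000): 1 one → 0
Block 10 (00000): 0 ones → 0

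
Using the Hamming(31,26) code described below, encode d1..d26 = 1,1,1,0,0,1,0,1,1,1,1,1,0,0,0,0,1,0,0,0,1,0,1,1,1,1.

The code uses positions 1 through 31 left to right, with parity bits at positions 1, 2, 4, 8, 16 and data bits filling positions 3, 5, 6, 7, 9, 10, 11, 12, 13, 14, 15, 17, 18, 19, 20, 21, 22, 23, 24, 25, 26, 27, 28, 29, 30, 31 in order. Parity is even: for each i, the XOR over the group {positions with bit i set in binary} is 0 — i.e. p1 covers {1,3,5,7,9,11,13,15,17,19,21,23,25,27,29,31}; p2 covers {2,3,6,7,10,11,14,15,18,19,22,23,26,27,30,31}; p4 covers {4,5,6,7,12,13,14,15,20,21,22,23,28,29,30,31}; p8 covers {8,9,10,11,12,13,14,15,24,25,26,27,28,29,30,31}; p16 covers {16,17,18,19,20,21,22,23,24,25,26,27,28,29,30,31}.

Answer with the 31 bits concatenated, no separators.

1111110001011111100001000101111

Place data at non-parity positions: p1 p2 1 p4 1 1 0 p8 0 1 0 1 1 1 1 p16 1 0 0 0 0 1 0 0 0 1 0 1 1 1 1
p1 (pos 1,3,5,7,9,11,13,15,17,19,21,23,25,27,29,31): XOR of data positions = 1⊕1⊕0⊕0⊕0⊕1⊕1⊕1⊕0⊕0⊕0⊕0⊕0⊕1⊕1 = 1
p2 (pos 2,3,6,7,10,11,14,15,18,19,22,23,26,27,30,31): XOR of data positions = 1⊕1⊕0⊕1⊕0⊕1⊕1⊕0⊕0⊕1⊕0⊕1⊕0⊕1⊕1 = 1
p4 (pos 4,5,6,7,12,13,14,15,20,21,22,23,28,29,30,31): XOR of data positions = 1⊕1⊕0⊕1⊕1⊕1⊕1⊕0⊕0⊕1⊕0⊕1⊕1⊕1⊕1 = 1
p8 (pos 8,9,10,11,12,13,14,15,24,25,26,27,28,29,30,31): XOR of data positions = 0⊕1⊕0⊕1⊕1⊕1⊕1⊕0⊕0⊕1⊕0⊕1⊕1⊕1⊕1 = 0
p16 (pos 16,17,18,19,20,21,22,23,24,25,26,27,28,29,30,31): XOR of data positions = 1⊕0⊕0⊕0⊕0⊕1⊕0⊕0⊕0⊕1⊕0⊕1⊕1⊕1⊕1 = 1
Codeword: 1111110001011111100001000101111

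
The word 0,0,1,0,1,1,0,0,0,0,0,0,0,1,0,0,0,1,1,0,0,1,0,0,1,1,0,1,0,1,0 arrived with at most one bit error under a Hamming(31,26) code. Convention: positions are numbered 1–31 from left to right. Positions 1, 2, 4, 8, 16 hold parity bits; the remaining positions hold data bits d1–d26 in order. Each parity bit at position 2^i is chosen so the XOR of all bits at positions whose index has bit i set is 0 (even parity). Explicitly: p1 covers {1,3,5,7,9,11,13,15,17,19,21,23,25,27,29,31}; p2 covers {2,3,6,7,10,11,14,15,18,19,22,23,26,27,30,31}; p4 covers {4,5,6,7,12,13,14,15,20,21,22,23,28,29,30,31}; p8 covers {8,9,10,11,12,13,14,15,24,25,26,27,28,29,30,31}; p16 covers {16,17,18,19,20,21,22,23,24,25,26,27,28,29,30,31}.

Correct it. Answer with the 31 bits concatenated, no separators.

s1 (pos 1,3,5,7,9,11,13,15,17,19,21,23,25,27,29,31): 0⊕1⊕1⊕0⊕0⊕0⊕0⊕0⊕0⊕1⊕0⊕0⊕1⊕0⊕0⊕0 = 0
s2 (pos 2,3,6,7,10,11,14,15,18,19,22,23,26,27,30,31): 0⊕1⊕1⊕0⊕0⊕0⊕1⊕0⊕1⊕1⊕1⊕0⊕1⊕0⊕1⊕0 = 0
s4 (pos 4,5,6,7,12,13,14,15,20,21,22,23,28,29,30,31): 0⊕1⊕1⊕0⊕0⊕0⊕1⊕0⊕0⊕0⊕1⊕0⊕1⊕0⊕1⊕0 = 0
s8 (pos 8,9,10,11,12,13,14,15,24,25,26,27,28,29,30,31): 0⊕0⊕0⊕0⊕0⊕0⊕1⊕0⊕0⊕1⊕1⊕0⊕1⊕0⊕1⊕0 = 1
s16 (pos 16,17,18,19,20,21,22,23,24,25,26,27,28,29,30,31): 0⊕0⊕1⊕1⊕0⊕0⊕1⊕0⊕0⊕1⊕1⊕0⊕1⊕0⊕1⊕0 = 1
Syndrome s16…s1 = 11000 → error at position 24.
Flip position 24: 0010110000000100011001001101010 → 0010110000000100011001011101010

0010110000000100011001011101010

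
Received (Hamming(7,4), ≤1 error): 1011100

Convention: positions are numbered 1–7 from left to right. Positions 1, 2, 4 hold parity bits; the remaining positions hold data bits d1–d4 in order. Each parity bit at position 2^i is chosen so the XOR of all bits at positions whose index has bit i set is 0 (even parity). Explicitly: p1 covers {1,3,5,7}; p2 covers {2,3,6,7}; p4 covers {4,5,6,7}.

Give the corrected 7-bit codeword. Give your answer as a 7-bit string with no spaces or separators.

s1 (pos 1,3,5,7): 1⊕1⊕1⊕0 = 1
s2 (pos 2,3,6,7): 0⊕1⊕0⊕0 = 1
s4 (pos 4,5,6,7): 1⊕1⊕0⊕0 = 0
Syndrome s4…s1 = 011 → error at position 3.
Flip position 3: 1011100 → 1001100

1001100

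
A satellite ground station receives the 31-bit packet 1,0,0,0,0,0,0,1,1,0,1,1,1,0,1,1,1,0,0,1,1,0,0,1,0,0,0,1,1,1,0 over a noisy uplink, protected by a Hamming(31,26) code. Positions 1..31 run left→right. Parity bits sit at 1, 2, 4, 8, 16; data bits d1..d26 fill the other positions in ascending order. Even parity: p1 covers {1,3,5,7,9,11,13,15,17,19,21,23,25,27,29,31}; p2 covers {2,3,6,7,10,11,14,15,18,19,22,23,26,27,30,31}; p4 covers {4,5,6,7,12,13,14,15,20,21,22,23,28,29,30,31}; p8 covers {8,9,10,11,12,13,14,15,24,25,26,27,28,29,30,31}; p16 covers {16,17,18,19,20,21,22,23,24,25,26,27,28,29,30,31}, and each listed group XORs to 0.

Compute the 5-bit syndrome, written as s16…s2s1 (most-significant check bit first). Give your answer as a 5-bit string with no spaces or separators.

s1 (pos 1,3,5,7,9,11,13,15,17,19,21,23,25,27,29,31): 1⊕0⊕0⊕0⊕1⊕1⊕1⊕1⊕1⊕0⊕1⊕0⊕0⊕0⊕1⊕0 = 0
s2 (pos 2,3,6,7,10,11,14,15,18,19,22,23,26,27,30,31): 0⊕0⊕0⊕0⊕0⊕1⊕0⊕1⊕0⊕0⊕0⊕0⊕0⊕0⊕1⊕0 = 1
s4 (pos 4,5,6,7,12,13,14,15,20,21,22,23,28,29,30,31): 0⊕0⊕0⊕0⊕1⊕1⊕0⊕1⊕1⊕1⊕0⊕0⊕1⊕1⊕1⊕0 = 0
s8 (pos 8,9,10,11,12,13,14,15,24,25,26,27,28,29,30,31): 1⊕1⊕0⊕1⊕1⊕1⊕0⊕1⊕1⊕0⊕0⊕0⊕1⊕1⊕1⊕0 = 0
s16 (pos 16,17,18,19,20,21,22,23,24,25,26,27,28,29,30,31): 1⊕1⊕0⊕0⊕1⊕1⊕0⊕0⊕1⊕0⊕0⊕0⊕1⊕1⊕1⊕0 = 0
Syndrome s16…s1 = 00010 → error at position 2.

00010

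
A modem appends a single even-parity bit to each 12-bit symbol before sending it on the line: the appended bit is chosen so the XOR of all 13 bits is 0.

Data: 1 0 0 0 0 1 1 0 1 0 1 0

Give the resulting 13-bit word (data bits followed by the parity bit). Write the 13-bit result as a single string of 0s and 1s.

XOR of the 12 data bits: 1⊕0⊕0⊕0⊕0⊕1⊕1⊕0⊕1⊕0⊕1⊕0 = 1
Parity bit = 1 (so all 13 bits XOR to 0).

1000011010101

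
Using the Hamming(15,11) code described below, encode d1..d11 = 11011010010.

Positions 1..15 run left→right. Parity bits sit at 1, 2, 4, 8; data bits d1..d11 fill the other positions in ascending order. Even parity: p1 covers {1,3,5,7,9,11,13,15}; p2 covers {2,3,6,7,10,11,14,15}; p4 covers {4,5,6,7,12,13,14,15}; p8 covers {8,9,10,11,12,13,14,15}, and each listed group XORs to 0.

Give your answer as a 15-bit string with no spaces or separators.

101110111010010

Place data at non-parity positions: p1 p2 1 p4 1 0 1 p8 1 0 1 0 0 1 0
p1 (pos 1,3,5,7,9,11,13,15): XOR of data positions = 1⊕1⊕1⊕1⊕1⊕0⊕0 = 1
p2 (pos 2,3,6,7,10,11,14,15): XOR of data positions = 1⊕0⊕1⊕0⊕1⊕1⊕0 = 0
p4 (pos 4,5,6,7,12,13,14,15): XOR of data positions = 1⊕0⊕1⊕0⊕0⊕1⊕0 = 1
p8 (pos 8,9,10,11,12,13,14,15): XOR of data positions = 1⊕0⊕1⊕0⊕0⊕1⊕0 = 1
Codeword: 101110111010010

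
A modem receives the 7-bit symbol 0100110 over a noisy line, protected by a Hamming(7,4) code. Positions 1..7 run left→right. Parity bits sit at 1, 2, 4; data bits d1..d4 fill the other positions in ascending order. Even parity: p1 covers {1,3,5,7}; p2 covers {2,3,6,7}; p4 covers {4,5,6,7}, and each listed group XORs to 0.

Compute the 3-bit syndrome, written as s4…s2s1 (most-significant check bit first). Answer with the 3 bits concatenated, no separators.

s1 (pos 1,3,5,7): 0⊕0⊕1⊕0 = 1
s2 (pos 2,3,6,7): 1⊕0⊕1⊕0 = 0
s4 (pos 4,5,6,7): 0⊕1⊕1⊕0 = 0
Syndrome s4…s1 = 001 → error at position 1.

001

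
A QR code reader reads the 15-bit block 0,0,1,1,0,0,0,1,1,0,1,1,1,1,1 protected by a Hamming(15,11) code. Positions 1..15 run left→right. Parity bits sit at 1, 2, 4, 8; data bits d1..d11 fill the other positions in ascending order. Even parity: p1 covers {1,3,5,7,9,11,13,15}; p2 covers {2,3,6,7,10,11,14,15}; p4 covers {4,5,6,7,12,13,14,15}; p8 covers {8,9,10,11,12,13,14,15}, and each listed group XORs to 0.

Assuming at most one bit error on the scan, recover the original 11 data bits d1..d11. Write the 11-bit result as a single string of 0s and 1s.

s1 (pos 1,3,5,7,9,11,13,15): 0⊕1⊕0⊕0⊕1⊕1⊕1⊕1 = 1
s2 (pos 2,3,6,7,10,11,14,15): 0⊕1⊕0⊕0⊕0⊕1⊕1⊕1 = 0
s4 (pos 4,5,6,7,12,13,14,15): 1⊕0⊕0⊕0⊕1⊕1⊕1⊕1 = 1
s8 (pos 8,9,10,11,12,13,14,15): 1⊕1⊕0⊕1⊕1⊕1⊕1⊕1 = 1
Syndrome s8…s1 = 1101 → error at position 13.
Flip position 13: 001100011011111 → 001100011011011
Read data bits from positions 3,5,6,7,9,10,11,12,13,14,15: 10001011011

10001011011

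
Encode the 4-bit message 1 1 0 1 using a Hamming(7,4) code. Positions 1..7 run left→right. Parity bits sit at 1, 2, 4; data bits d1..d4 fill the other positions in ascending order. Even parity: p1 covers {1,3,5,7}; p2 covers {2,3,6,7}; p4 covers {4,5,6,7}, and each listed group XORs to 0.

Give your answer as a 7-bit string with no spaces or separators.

Place data at non-parity positions: p1 p2 1 p4 1 0 1
p1 (pos 1,3,5,7): XOR of data positions = 1⊕1⊕1 = 1
p2 (pos 2,3,6,7): XOR of data positions = 1⊕0⊕1 = 0
p4 (pos 4,5,6,7): XOR of data positions = 1⊕0⊕1 = 0
Codeword: 1010101

1010101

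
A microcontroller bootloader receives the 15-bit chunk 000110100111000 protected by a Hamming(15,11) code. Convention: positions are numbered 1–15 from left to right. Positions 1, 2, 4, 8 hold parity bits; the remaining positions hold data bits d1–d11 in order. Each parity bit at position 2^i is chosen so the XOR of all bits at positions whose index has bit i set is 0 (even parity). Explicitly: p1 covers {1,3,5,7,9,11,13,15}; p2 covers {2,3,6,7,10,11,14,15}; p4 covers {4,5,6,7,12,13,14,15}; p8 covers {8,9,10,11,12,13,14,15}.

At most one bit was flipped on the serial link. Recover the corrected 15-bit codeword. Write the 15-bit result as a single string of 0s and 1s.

s1 (pos 1,3,5,7,9,11,13,15): 0⊕0⊕1⊕1⊕0⊕1⊕0⊕0 = 1
s2 (pos 2,3,6,7,10,11,14,15): 0⊕0⊕0⊕1⊕1⊕1⊕0⊕0 = 1
s4 (pos 4,5,6,7,12,13,14,15): 1⊕1⊕0⊕1⊕1⊕0⊕0⊕0 = 0
s8 (pos 8,9,10,11,12,13,14,15): 0⊕0⊕1⊕1⊕1⊕0⊕0⊕0 = 1
Syndrome s8…s1 = 1011 → error at position 11.
Flip position 11: 000110100111000 → 000110100101000

000110100101000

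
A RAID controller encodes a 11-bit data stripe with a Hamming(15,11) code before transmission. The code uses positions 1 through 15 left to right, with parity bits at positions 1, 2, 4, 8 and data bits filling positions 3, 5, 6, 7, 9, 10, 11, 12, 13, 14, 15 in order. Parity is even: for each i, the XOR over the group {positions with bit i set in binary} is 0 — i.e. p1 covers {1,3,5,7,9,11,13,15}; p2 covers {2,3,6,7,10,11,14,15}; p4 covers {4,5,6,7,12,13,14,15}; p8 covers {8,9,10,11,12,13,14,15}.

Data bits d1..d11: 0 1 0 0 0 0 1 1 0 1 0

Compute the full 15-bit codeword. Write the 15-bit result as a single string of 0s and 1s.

Place data at non-parity positions: p1 p2 0 p4 1 0 0 p8 0 0 1 1 0 1 0
p1 (pos 1,3,5,7,9,11,13,15): XOR of data positions = 0⊕1⊕0⊕0⊕1⊕0⊕0 = 0
p2 (pos 2,3,6,7,10,11,14,15): XOR of data positions = 0⊕0⊕0⊕0⊕1⊕1⊕0 = 0
p4 (pos 4,5,6,7,12,13,14,15): XOR of data positions = 1⊕0⊕0⊕1⊕0⊕1⊕0 = 1
p8 (pos 8,9,10,11,12,13,14,15): XOR of data positions = 0⊕0⊕1⊕1⊕0⊕1⊕0 = 1
Codeword: 000110010011010

000110010011010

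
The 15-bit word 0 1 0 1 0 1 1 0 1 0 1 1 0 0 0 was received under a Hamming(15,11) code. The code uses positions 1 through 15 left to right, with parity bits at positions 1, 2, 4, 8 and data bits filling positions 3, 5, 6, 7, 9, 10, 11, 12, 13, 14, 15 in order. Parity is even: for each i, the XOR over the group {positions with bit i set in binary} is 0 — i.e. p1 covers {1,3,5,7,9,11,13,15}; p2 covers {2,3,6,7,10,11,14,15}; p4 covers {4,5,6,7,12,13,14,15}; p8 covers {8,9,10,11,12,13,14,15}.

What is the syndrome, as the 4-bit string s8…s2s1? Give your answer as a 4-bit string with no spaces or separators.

1001

s1 (pos 1,3,5,7,9,11,13,15): 0⊕0⊕0⊕1⊕1⊕1⊕0⊕0 = 1
s2 (pos 2,3,6,7,10,11,14,15): 1⊕0⊕1⊕1⊕0⊕1⊕0⊕0 = 0
s4 (pos 4,5,6,7,12,13,14,15): 1⊕0⊕1⊕1⊕1⊕0⊕0⊕0 = 0
s8 (pos 8,9,10,11,12,13,14,15): 0⊕1⊕0⊕1⊕1⊕0⊕0⊕0 = 1
Syndrome s8…s1 = 1001 → error at position 9.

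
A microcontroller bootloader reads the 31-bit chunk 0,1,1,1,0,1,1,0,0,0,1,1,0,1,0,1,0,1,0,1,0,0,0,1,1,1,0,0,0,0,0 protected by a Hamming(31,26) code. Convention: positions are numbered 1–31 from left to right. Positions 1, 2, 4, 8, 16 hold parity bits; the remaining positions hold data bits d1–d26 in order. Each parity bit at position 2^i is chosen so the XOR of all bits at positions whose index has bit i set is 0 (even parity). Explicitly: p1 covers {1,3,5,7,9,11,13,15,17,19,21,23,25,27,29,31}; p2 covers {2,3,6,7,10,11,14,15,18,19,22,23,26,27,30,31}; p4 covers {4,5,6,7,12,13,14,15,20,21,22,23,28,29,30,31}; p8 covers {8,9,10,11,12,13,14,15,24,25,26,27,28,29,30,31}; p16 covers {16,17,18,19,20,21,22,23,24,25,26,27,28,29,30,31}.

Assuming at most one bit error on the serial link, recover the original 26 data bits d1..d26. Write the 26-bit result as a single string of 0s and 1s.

s1 (pos 1,3,5,7,9,11,13,15,17,19,21,23,25,27,29,31): 0⊕1⊕0⊕1⊕0⊕1⊕0⊕0⊕0⊕0⊕0⊕0⊕1⊕0⊕0⊕0 = 0
s2 (pos 2,3,6,7,10,11,14,15,18,19,22,23,26,27,30,31): 1⊕1⊕1⊕1⊕0⊕1⊕1⊕0⊕1⊕0⊕0⊕0⊕1⊕0⊕0⊕0 = 0
s4 (pos 4,5,6,7,12,13,14,15,20,21,22,23,28,29,30,31): 1⊕0⊕1⊕1⊕1⊕0⊕1⊕0⊕1⊕0⊕0⊕0⊕0⊕0⊕0⊕0 = 0
s8 (pos 8,9,10,11,12,13,14,15,24,25,26,27,28,29,30,31): 0⊕0⊕0⊕1⊕1⊕0⊕1⊕0⊕1⊕1⊕1⊕0⊕0⊕0⊕0⊕0 = 0
s16 (pos 16,17,18,19,20,21,22,23,24,25,26,27,28,29,30,31): 1⊕0⊕1⊕0⊕1⊕0⊕0⊕0⊕1⊕1⊕1⊕0⊕0⊕0⊕0⊕0 = 0
Syndrome s16…s1 = 00000 → no error.
Read data bits from positions 3,5,6,7,9,10,11,12,13,14,15,17,18,19,20,21,22,23,24,25,26,27,28,29,30,31: 10110011010010100011100000

10110011010010100011100000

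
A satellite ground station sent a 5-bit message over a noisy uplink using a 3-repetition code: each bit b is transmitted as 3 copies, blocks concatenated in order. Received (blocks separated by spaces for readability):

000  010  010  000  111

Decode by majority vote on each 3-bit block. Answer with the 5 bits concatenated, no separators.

00001

Block 1 (000): 0 ones → 0
Block 2 (010): 1 one → 0
Block 3 (010): 1 one → 0
Block 4 (000): 0 ones → 0
Block 5 (111): 3 ones → 1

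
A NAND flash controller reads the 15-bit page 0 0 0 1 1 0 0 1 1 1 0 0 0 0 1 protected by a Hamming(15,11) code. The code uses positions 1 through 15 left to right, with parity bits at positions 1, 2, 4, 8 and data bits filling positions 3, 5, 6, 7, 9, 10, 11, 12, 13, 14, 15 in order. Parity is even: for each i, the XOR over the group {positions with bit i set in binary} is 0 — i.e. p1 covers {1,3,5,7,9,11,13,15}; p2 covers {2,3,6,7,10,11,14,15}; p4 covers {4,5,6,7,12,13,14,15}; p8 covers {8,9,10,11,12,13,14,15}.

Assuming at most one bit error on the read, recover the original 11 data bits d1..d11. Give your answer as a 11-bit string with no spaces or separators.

s1 (pos 1,3,5,7,9,11,13,15): 0⊕0⊕1⊕0⊕1⊕0⊕0⊕1 = 1
s2 (pos 2,3,6,7,10,11,14,15): 0⊕0⊕0⊕0⊕1⊕0⊕0⊕1 = 0
s4 (pos 4,5,6,7,12,13,14,15): 1⊕1⊕0⊕0⊕0⊕0⊕0⊕1 = 1
s8 (pos 8,9,10,11,12,13,14,15): 1⊕1⊕1⊕0⊕0⊕0⊕0⊕1 = 0
Syndrome s8…s1 = 0101 → error at position 5.
Flip position 5: 000110011100001 → 000100011100001
Read data bits from positions 3,5,6,7,9,10,11,12,13,14,15: 00001100001

00001100001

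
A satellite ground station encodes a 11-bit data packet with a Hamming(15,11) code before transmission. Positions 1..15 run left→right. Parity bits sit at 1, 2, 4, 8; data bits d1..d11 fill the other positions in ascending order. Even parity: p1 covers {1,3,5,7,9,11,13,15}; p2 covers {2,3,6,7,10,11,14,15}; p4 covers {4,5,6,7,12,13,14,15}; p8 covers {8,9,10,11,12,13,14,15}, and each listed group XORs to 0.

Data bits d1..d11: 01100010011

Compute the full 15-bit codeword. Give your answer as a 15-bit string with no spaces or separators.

Place data at non-parity positions: p1 p2 0 p4 1 1 0 p8 0 0 1 0 0 1 1
p1 (pos 1,3,5,7,9,11,13,15): XOR of data positions = 0⊕1⊕0⊕0⊕1⊕0⊕1 = 1
p2 (pos 2,3,6,7,10,11,14,15): XOR of data positions = 0⊕1⊕0⊕0⊕1⊕1⊕1 = 0
p4 (pos 4,5,6,7,12,13,14,15): XOR of data positions = 1⊕1⊕0⊕0⊕0⊕1⊕1 = 0
p8 (pos 8,9,10,11,12,13,14,15): XOR of data positions = 0⊕0⊕1⊕0⊕0⊕1⊕1 = 1
Codeword: 100011010010011

100011010010011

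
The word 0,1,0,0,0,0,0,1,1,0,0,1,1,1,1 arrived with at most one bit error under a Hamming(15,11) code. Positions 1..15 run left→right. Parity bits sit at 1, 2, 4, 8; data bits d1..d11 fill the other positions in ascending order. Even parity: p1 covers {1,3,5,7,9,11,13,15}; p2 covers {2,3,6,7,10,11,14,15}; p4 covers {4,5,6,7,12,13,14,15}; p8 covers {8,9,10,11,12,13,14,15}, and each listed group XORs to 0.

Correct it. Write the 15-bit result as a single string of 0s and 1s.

s1 (pos 1,3,5,7,9,11,13,15): 0⊕0⊕0⊕0⊕1⊕0⊕1⊕1 = 1
s2 (pos 2,3,6,7,10,11,14,15): 1⊕0⊕0⊕0⊕0⊕0⊕1⊕1 = 1
s4 (pos 4,5,6,7,12,13,14,15): 0⊕0⊕0⊕0⊕1⊕1⊕1⊕1 = 0
s8 (pos 8,9,10,11,12,13,14,15): 1⊕1⊕0⊕0⊕1⊕1⊕1⊕1 = 0
Syndrome s8…s1 = 0011 → error at position 3.
Flip position 3: 010000011001111 → 011000011001111

011000011001111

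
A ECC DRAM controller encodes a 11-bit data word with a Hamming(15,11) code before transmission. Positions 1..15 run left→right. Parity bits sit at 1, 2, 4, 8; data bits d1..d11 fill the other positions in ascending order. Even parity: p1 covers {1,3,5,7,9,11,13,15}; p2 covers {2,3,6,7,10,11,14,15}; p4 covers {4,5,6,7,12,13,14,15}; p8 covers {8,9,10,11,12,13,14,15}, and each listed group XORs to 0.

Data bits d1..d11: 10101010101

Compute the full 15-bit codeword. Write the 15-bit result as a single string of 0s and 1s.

101101001010101

Place data at non-parity positions: p1 p2 1 p4 0 1 0 p8 1 0 1 0 1 0 1
p1 (pos 1,3,5,7,9,11,13,15): XOR of data positions = 1⊕0⊕0⊕1⊕1⊕1⊕1 = 1
p2 (pos 2,3,6,7,10,11,14,15): XOR of data positions = 1⊕1⊕0⊕0⊕1⊕0⊕1 = 0
p4 (pos 4,5,6,7,12,13,14,15): XOR of data positions = 0⊕1⊕0⊕0⊕1⊕0⊕1 = 1
p8 (pos 8,9,10,11,12,13,14,15): XOR of data positions = 1⊕0⊕1⊕0⊕1⊕0⊕1 = 0
Codeword: 101101001010101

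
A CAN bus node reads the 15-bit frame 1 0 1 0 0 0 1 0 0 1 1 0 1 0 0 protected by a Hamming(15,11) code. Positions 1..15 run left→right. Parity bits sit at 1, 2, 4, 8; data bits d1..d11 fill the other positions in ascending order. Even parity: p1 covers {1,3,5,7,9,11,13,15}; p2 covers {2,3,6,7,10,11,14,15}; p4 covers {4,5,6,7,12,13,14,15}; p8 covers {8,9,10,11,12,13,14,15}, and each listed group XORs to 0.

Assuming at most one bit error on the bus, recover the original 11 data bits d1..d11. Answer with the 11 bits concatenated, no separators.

s1 (pos 1,3,5,7,9,11,13,15): 1⊕1⊕0⊕1⊕0⊕1⊕1⊕0 = 1
s2 (pos 2,3,6,7,10,11,14,15): 0⊕1⊕0⊕1⊕1⊕1⊕0⊕0 = 0
s4 (pos 4,5,6,7,12,13,14,15): 0⊕0⊕0⊕1⊕0⊕1⊕0⊕0 = 0
s8 (pos 8,9,10,11,12,13,14,15): 0⊕0⊕1⊕1⊕0⊕1⊕0⊕0 = 1
Syndrome s8…s1 = 1001 → error at position 9.
Flip position 9: 101000100110100 → 101000101110100
Read data bits from positions 3,5,6,7,9,10,11,12,13,14,15: 10011110100

10011110100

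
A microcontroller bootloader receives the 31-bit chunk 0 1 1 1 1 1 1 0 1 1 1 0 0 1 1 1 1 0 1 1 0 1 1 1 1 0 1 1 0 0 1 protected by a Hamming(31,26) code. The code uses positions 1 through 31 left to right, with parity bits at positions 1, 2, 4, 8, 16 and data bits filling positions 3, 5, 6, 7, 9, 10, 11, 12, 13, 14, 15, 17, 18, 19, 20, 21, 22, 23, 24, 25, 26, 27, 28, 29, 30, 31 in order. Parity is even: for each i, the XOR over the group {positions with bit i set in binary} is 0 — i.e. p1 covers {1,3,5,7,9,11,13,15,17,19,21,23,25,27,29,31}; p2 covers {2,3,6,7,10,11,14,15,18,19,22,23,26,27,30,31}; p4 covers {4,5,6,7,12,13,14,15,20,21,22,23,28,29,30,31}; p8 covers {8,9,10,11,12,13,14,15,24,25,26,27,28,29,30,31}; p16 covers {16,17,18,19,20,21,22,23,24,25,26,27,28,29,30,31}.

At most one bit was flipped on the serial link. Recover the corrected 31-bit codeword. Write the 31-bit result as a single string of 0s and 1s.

0111111011100111101100111011001

s1 (pos 1,3,5,7,9,11,13,15,17,19,21,23,25,27,29,31): 0⊕1⊕1⊕1⊕1⊕1⊕0⊕1⊕1⊕1⊕0⊕1⊕1⊕1⊕0⊕1 = 0
s2 (pos 2,3,6,7,10,11,14,15,18,19,22,23,26,27,30,31): 1⊕1⊕1⊕1⊕1⊕1⊕1⊕1⊕0⊕1⊕1⊕1⊕0⊕1⊕0⊕1 = 1
s4 (pos 4,5,6,7,12,13,14,15,20,21,22,23,28,29,30,31): 1⊕1⊕1⊕1⊕0⊕0⊕1⊕1⊕1⊕0⊕1⊕1⊕1⊕0⊕0⊕1 = 1
s8 (pos 8,9,10,11,12,13,14,15,24,25,26,27,28,29,30,31): 0⊕1⊕1⊕1⊕0⊕0⊕1⊕1⊕1⊕1⊕0⊕1⊕1⊕0⊕0⊕1 = 0
s16 (pos 16,17,18,19,20,21,22,23,24,25,26,27,28,29,30,31): 1⊕1⊕0⊕1⊕1⊕0⊕1⊕1⊕1⊕1⊕0⊕1⊕1⊕0⊕0⊕1 = 1
Syndrome s16…s1 = 10110 → error at position 22.
Flip position 22: 0111111011100111101101111011001 → 0111111011100111101100111011001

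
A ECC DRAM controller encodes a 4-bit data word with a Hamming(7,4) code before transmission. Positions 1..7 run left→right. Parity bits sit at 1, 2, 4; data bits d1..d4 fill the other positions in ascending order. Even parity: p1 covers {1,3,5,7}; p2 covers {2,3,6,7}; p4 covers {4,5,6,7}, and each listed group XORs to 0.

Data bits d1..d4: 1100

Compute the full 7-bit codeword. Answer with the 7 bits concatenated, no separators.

0111100

Place data at non-parity positions: p1 p2 1 p4 1 0 0
p1 (pos 1,3,5,7): XOR of data positions = 1⊕1⊕0 = 0
p2 (pos 2,3,6,7): XOR of data positions = 1⊕0⊕0 = 1
p4 (pos 4,5,6,7): XOR of data positions = 1⊕0⊕0 = 1
Codeword: 0111100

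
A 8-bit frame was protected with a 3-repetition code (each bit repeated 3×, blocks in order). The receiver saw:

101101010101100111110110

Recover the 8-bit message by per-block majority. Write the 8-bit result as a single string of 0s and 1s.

Block 1 (101): 2 ones → 1
Block 2 (101): 2 ones → 1
Block 3 (010): 1 one → 0
Block 4 (101): 2 ones → 1
Block 5 (100): 1 one → 0
Block 6 (111): 3 ones → 1
Block 7 (110): 2 ones → 1
Block 8 (110): 2 ones → 1

11010111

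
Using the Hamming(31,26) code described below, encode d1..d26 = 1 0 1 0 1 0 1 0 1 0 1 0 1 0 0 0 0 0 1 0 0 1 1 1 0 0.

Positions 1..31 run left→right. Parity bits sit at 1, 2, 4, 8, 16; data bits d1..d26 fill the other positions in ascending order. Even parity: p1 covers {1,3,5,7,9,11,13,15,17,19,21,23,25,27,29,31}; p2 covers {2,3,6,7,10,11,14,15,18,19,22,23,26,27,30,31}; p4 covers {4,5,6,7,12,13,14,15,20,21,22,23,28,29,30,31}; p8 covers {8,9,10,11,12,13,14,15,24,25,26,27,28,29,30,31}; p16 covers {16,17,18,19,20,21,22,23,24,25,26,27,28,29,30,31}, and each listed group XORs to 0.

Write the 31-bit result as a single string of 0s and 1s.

Place data at non-parity positions: p1 p2 1 p4 0 1 0 p8 1 0 1 0 1 0 1 p16 0 1 0 0 0 0 0 1 0 0 1 1 1 0 0
p1 (pos 1,3,5,7,9,11,13,15,17,19,21,23,25,27,29,31): XOR of data positions = 1⊕0⊕0⊕1⊕1⊕1⊕1⊕0⊕0⊕0⊕0⊕0⊕1⊕1⊕0 = 1
p2 (pos 2,3,6,7,10,11,14,15,18,19,22,23,26,27,30,31): XOR of data positions = 1⊕1⊕0⊕0⊕1⊕0⊕1⊕1⊕0⊕0⊕0⊕0⊕1⊕0⊕0 = 0
p4 (pos 4,5,6,7,12,13,14,15,20,21,22,23,28,29,30,31): XOR of data positions = 0⊕1⊕0⊕0⊕1⊕0⊕1⊕0⊕0⊕0⊕0⊕1⊕1⊕0⊕0 = 1
p8 (pos 8,9,10,11,12,13,14,15,24,25,26,27,28,29,30,31): XOR of data positions = 1⊕0⊕1⊕0⊕1⊕0⊕1⊕1⊕0⊕0⊕1⊕1⊕1⊕0⊕0 = 0
p16 (pos 16,17,18,19,20,21,22,23,24,25,26,27,28,29,30,31): XOR of data positions = 0⊕1⊕0⊕0⊕0⊕0⊕0⊕1⊕0⊕0⊕1⊕1⊕1⊕0⊕0 = 1
Codeword: 1011010010101011010000010011100

1011010010101011010000010011100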